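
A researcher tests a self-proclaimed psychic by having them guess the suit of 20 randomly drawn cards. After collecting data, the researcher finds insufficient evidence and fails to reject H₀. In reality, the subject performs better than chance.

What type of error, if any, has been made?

The conventional null hypothesis here is that the subject is guessing at random (p = 1/4).
H₀ was not rejected, but H₀ is actually false.
Failing to reject a false null hypothesis is a Type II error (false negative).

Type II error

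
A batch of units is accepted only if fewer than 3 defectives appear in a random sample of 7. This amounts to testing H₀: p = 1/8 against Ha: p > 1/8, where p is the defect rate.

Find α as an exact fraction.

97119/2097152

The significance level is the probability, assuming p = 1/8, of seeing 3 or more defectives in 7 draws.
α = 1 − P(Y ≤ 2) = 1 − 2000033/2097152 = 97119/2097152.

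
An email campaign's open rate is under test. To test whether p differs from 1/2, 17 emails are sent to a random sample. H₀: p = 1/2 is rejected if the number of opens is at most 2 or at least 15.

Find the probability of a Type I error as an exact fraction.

77/32768

Under H₀, Y ~ Binomial(17, 1/2); α is the probability of landing in either tail, P(Y ≤ 2) + P(Y ≥ 15).
The two tails are symmetric, so α = 2·(1 + 17 + 136)/2^17 = 308/131072 = 77/32768.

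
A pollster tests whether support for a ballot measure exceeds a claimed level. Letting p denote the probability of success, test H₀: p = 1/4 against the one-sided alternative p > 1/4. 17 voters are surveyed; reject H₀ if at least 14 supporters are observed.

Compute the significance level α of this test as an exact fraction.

4909/4294967296

α = P(reject H₀ | H₀ true) = P(Y ≥ 14 | p = 1/4), with Y ~ Binomial(17, 1/4).
Adding the binomial terms for j = 14 through 17 with p = 1/4 yields 4909/4294967296.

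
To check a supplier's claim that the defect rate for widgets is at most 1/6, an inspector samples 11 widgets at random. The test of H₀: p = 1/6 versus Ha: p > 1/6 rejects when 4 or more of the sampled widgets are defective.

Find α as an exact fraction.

1444669/15116544

The significance level is the probability, assuming p = 1/6, of seeing 4 or more defectives in 11 draws.
α = 1 − P(K ≤ 3) = 1 − 13671875/15116544 = 1444669/15116544.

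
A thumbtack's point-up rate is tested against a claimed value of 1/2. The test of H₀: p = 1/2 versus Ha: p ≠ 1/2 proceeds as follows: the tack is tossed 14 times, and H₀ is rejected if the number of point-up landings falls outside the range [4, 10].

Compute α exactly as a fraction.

235/4096

The significance level is the null-hypothesis probability of the rejection region {≤3} ∪ {≥11}.
The two tails are symmetric, so α = 2·(1 + 14 + 91 + 364)/2^14 = 940/16384 = 235/4096.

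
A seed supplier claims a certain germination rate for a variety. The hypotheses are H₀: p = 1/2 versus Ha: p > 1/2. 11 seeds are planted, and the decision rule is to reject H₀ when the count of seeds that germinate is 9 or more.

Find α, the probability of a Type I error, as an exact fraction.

67/2048

The Type I error probability is α = P(K ≥ 9) computed under H₀, where K ~ Binomial(11, 1/2).
That's C(11,9) + C(11,10) + C(11,11) over 2^11, i.e. (55 + 11 + 1)/2048 = 67/2048.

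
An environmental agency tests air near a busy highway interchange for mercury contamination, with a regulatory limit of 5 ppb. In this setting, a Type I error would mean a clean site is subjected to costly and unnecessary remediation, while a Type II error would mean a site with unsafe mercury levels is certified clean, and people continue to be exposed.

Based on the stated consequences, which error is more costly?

The Type II consequence (a site with unsafe mercury levels is certified clean, and people continue to be exposed) is more severe than the Type I consequence (a clean site is subjected to costly and unnecessary remediation).

Type II error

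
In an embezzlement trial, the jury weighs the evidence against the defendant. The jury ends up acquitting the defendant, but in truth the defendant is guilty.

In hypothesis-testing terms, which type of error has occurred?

The null hypothesis here is that the defendant is innocent.
'Acquitting the defendant' corresponds to failing to reject H₀.
H₀ was not rejected but H₀ is false — a Type II error (false negative).

Type II error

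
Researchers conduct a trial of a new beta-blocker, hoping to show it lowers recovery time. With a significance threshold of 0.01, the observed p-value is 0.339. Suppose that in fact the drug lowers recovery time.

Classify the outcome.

Type II error

The conventional null hypothesis is that the drug has no effect on recovery time.
Since p = 0.339 ≥ α = 0.01, H₀ is not rejected.
H₀ is false (actually the drug lowers recovery time).
Failing to reject a false H₀ is a Type II error.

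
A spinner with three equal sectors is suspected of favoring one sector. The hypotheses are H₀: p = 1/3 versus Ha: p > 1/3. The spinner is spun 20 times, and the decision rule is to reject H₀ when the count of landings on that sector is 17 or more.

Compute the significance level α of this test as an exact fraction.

3307/1162261467

α = P(reject H₀ | H₀ true) = P(X ≥ 17 | p = 1/3), with X ~ Binomial(20, 1/3).
Adding the binomial terms for j = 17 through 20 with p = 1/3 yields 3307/1162261467.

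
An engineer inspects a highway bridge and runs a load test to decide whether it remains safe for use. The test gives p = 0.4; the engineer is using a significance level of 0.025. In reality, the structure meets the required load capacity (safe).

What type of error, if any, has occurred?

The conventional null hypothesis is that the structure meets the required load capacity (safe).
Since p = 0.4 ≥ α = 0.025, H₀ is not rejected.
H₀ is true (actually the structure meets the required load capacity (safe)).
The decision matches the true state — no error.

Neither — the decision is correct.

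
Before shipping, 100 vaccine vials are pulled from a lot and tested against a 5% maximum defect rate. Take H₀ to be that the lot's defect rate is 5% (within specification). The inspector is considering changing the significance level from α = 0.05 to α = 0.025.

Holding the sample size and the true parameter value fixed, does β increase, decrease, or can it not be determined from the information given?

It increases.

Tightening α shrinks the rejection region. When Ha holds, fewer sample outcomes clear the stricter threshold, so more fall in the acceptance region.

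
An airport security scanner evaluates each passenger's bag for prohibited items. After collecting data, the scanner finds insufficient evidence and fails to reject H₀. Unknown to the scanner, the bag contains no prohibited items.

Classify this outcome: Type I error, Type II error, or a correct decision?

The conventional null hypothesis here is that the bag contains no prohibited items.
The test retained a true H₀ — the decision matches the true state.

No error — this is a correct decision.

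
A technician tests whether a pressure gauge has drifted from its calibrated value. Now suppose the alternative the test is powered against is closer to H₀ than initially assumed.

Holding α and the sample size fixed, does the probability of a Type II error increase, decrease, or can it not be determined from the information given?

When the true parameter is near the null value, the test has a harder time distinguishing Ha from H₀.

It increases.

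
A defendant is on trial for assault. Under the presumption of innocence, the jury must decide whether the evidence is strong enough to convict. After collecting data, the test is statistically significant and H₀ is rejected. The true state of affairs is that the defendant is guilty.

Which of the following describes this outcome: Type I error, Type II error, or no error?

No error — this is a correct decision.

The conventional null hypothesis here is that the defendant is innocent.
The test rejected a false H₀ — the decision matches the true state.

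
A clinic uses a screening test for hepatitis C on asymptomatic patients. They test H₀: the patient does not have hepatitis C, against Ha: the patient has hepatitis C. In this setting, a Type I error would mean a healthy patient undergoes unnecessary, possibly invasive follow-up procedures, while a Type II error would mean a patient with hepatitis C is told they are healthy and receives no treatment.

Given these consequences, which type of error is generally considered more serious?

Type II error

The Type II consequence (a patient with hepatitis C is told they are healthy and receives no treatment) is more severe than the Type I consequence (a healthy patient undergoes unnecessary, possibly invasive follow-up procedures).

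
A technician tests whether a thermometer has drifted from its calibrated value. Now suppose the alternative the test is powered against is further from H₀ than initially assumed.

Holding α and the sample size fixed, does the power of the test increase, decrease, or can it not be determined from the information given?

It increases.

The further the true parameter sits from the null value, the more of the Ha sampling distribution falls in the rejection region.
Since power = 1 − β and β decreases, power increases.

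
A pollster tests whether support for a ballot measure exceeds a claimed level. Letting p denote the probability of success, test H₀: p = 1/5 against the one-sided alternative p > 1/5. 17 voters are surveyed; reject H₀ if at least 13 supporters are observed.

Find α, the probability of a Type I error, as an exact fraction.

α = P(reject H₀ | H₀ true) = P(K ≥ 13 | p = 1/5), with K ~ Binomial(17, 1/5).
Adding the binomial terms for j = 13 through 17 with p = 1/5 yields 131009/152587890625.

131009/152587890625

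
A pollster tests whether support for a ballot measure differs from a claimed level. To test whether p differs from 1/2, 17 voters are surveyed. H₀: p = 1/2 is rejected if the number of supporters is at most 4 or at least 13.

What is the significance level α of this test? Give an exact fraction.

Under H₀, K ~ Binomial(17, 1/2); α is the probability of landing in either tail, P(K ≤ 4) + P(K ≥ 13).
By symmetry, α = 2·P(K ≤ 4) = 2·(1 + 17 + 136 + 680 + 2380)/131072 = 6428/131072 = 1607/32768.

1607/32768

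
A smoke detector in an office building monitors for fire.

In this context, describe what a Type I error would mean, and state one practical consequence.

With the conventional null hypothesis that there is no fire:
A Type I error is rejecting H₀ when H₀ is true.
Here that means sounding the alarm and evacuating the building when actually there is no fire.

A Type I error would mean concluding that there is a fire when in fact there is no fire. Consequence: the building is evacuated for a false alarm, disrupting work.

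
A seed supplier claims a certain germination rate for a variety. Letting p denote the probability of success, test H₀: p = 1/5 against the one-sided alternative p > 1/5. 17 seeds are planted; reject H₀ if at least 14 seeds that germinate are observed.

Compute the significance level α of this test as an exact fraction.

The Type I error probability is α = P(Y ≥ 14) computed under H₀, where Y ~ Binomial(17, 1/5).
Summing C(17,j)(1/5)^j(4/5)^{17−j} for j = 14,…,17 gives 9153/152587890625.

9153/152587890625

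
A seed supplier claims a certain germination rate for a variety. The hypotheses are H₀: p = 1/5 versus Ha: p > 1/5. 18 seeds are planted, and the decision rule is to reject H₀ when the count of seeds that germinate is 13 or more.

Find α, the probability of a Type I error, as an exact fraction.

9611737/3814697265625

Under H₀, Y ~ Binomial(18, 1/5), and α = P(Y ≥ 13).
Adding the binomial terms for j = 13 through 18 with p = 1/5 yields 9611737/3814697265625.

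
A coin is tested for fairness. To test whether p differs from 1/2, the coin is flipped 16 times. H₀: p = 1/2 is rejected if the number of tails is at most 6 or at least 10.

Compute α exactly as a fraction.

α = P(Y ≤ 6 or Y ≥ 10 | p = 1/2), Y ~ Binomial(16, 1/2).
Each tail has probability (1 + 16 + 120 + 560 + 1820 + 4368 + 8008)/65536; doubling gives α = 29786/65536 = 14893/32768.

14893/32768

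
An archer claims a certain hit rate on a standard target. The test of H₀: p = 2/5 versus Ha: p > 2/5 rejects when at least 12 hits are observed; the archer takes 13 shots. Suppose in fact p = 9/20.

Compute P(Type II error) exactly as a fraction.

A Type II error is failing to reject when Ha holds: with p = 9/20, β = P(K ≤ 11).
Equivalently, β = 1 − P(K ≥ 12) = 10234633838806861/10240000000000000.

10234633838806861/10240000000000000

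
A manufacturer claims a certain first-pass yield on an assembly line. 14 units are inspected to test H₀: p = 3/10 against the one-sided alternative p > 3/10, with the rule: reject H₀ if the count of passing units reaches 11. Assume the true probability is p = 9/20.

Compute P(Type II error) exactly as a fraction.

β = P(fail to reject H₀ | Ha true) = P(Y ≤ 10 | p = 9/20), Y ~ Binomial(14, 9/20).
Equivalently, β = 1 − P(Y ≥ 11) = 809836111480091663/819200000000000000.

809836111480091663/819200000000000000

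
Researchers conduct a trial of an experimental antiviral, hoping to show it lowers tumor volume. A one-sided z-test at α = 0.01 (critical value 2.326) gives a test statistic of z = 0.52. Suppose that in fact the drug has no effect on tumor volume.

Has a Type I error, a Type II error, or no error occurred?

No error (correct decision).

The conventional null hypothesis is that the drug has no effect on tumor volume.
Since z = 0.52 ≤ z* = 2.326, H₀ is not rejected.
H₀ is true (actually the drug has no effect on tumor volume).
The decision matches the true state — no error.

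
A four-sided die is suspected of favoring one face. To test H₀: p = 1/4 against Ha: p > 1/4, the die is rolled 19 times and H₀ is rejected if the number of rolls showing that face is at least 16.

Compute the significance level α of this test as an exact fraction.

α = P(reject H₀ | H₀ true) = P(S ≥ 16 | p = 1/4), with S ~ Binomial(19, 1/4).
Adding the binomial terms for j = 16 through 19 with p = 1/4 yields 1735/17179869184.

1735/17179869184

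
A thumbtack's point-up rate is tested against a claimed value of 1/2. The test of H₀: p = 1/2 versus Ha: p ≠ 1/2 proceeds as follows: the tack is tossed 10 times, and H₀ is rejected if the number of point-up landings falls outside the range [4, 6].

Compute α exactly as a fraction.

11/32

The significance level is the null-hypothesis probability of the rejection region {≤3} ∪ {≥7}.
The two tails are symmetric, so α = 2·(1 + 10 + 45 + 120)/2^10 = 352/1024 = 11/32.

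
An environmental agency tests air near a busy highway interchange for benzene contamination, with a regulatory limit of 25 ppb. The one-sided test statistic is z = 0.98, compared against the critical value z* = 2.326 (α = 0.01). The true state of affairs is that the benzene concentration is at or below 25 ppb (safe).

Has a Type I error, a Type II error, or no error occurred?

No error (correct decision).

The conventional null hypothesis is that the benzene concentration is at or below 25 ppb (safe).
Since z = 0.98 ≤ z* = 2.326, H₀ is not rejected.
H₀ is true (actually the benzene concentration is at or below 25 ppb (safe)).
The decision matches the true state — no error.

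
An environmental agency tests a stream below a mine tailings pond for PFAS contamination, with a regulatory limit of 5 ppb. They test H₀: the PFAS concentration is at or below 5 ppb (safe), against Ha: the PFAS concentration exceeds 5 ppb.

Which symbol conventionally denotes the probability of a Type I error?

α

P(Type I error) = P(reject H₀ | H₀ true) = α, the significance level.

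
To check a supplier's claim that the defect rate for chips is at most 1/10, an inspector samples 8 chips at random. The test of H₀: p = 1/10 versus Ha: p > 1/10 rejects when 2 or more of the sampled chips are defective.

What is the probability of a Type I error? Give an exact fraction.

Under H₀, K ~ Binomial(8, 1/10); the Type I error rate is P(K ≥ 2).
Computing the lower-tail complement: 1 − 81310473/100000000 = 18689527/100000000.

18689527/100000000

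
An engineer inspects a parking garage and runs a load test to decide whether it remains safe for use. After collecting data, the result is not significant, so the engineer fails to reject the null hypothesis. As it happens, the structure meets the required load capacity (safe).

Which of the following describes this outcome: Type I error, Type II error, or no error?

Neither — the decision is correct.

The conventional null hypothesis here is that the structure meets the required load capacity (safe).
The test retained a true H₀ — the decision matches the true state.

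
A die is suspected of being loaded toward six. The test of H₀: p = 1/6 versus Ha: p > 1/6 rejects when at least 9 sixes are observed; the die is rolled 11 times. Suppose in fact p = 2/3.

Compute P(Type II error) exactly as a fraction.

Under the alternative p = 2/3, Y ~ Binomial(11, 2/3); β is the probability the test does not reject, P(Y < 9).
Summing C(11,j)·(2/3)^j·(1/3)^{11-j} for j = 0..8 gives 1675/2187.

1675/2187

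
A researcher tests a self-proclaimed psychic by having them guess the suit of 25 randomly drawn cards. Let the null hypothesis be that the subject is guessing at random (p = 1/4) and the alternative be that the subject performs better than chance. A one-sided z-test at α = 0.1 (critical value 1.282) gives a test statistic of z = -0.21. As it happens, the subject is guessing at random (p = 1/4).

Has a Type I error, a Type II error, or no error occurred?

Since z = -0.21 ≤ z* = 1.282, H₀ is not rejected.
H₀ is true (actually the subject is guessing at random (p = 1/4)).
The decision matches the true state — no error.

No error (correct decision).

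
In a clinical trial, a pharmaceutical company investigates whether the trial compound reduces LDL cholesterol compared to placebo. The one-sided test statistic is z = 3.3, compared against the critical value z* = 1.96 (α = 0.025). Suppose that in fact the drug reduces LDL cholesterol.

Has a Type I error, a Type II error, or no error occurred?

No error — this is a correct decision.

The conventional null hypothesis is that the drug has no effect on LDL cholesterol.
Since z = 3.3 > z* = 1.96, H₀ is rejected.
H₀ is false (actually the drug reduces LDL cholesterol).
The decision matches the true state — no error.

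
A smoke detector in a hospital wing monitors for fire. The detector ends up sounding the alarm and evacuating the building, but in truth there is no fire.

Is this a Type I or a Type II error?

Type I error

The null hypothesis here is that there is no fire.
'Sounding the alarm and evacuating the building' corresponds to rejecting H₀.
H₀ was rejected but H₀ is true — a Type I error (false positive).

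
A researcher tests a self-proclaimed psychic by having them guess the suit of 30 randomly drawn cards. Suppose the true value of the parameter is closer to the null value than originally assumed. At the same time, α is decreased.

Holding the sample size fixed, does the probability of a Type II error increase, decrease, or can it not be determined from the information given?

It increases.

When the true parameter is near the null value, the test has a harder time distinguishing Ha from H₀. Tightening α shrinks the rejection region. When Ha holds, fewer sample outcomes clear the stricter threshold, so more fall in the acceptance region. Both changes push β in the same direction.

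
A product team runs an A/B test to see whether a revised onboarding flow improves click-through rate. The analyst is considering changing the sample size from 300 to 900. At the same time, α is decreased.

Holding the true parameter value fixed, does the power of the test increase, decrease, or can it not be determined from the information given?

Cannot be determined from the information given.

The first change alone would make β decrease; the second alone would make β increase. Which effect dominates depends on the magnitudes, which are not given.
Since power = 1 − β, the effect on power is likewise indeterminate.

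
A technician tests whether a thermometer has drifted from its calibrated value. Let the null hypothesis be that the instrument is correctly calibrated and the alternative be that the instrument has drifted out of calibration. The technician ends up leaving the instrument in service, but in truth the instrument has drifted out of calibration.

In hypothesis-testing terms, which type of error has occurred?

Type II error

'Leaving the instrument in service' corresponds to failing to reject H₀.
H₀ was not rejected but H₀ is false — a Type II error (false negative).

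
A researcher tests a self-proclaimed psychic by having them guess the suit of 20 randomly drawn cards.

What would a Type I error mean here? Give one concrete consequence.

A Type I error would mean concluding that the subject performs better than chance when in fact the subject is guessing at random (p = 1/4). Consequence: a lucky guesser is credited with psychic ability.

With the conventional null hypothesis that the subject is guessing at random (p = 1/4):
A Type I error is rejecting H₀ when H₀ is true.
Here that means concluding the subject has some ability beyond chance when actually the subject is guessing at random (p = 1/4).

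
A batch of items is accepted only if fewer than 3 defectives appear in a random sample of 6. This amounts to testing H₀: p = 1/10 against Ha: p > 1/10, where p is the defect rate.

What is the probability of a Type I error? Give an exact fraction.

α = P(reject H₀ | H₀ true) = P(K ≥ 3 | p = 1/10), K ~ Binomial(6, 1/10).
Computing the lower-tail complement: 1 − 19683/20000 = 317/20000.

317/20000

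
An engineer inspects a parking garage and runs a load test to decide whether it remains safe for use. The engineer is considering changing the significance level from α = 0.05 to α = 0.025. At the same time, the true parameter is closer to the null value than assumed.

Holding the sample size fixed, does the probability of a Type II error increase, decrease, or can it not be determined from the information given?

A smaller α moves the rejection region further into the tail. With the alternative true, more outcomes now fall outside the rejection region, so failing to reject becomes more likely. A smaller departure from H₀ means the test statistic under Ha is distributed closer to where it would be under H₀; rejection becomes less likely. Both changes push β in the same direction.

It increases.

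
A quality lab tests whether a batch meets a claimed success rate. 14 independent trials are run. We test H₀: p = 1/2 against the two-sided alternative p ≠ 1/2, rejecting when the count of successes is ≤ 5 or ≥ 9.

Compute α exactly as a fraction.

3473/8192

Under H₀, K ~ Binomial(14, 1/2); α is the probability of landing in either tail, P(K ≤ 5) + P(K ≥ 9).
The two tails are symmetric, so α = 2·(1 + 14 + 91 + 364 + 1001 + 2002)/2^14 = 6946/16384 = 3473/8192.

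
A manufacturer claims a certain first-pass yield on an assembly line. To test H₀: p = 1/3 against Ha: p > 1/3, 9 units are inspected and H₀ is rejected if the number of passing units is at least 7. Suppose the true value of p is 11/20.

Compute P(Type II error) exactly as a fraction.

Under the alternative p = 11/20, K ~ Binomial(9, 11/20); β is the probability the test does not reject, P(K < 7).
Equivalently, β = 1 − P(K ≥ 7) = 54431799039/64000000000.

54431799039/64000000000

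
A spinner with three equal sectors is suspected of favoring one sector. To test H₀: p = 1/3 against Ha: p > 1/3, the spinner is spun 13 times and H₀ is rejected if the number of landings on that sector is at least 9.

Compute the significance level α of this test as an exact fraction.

Under H₀, S ~ Binomial(13, 1/3), and α = P(S ≥ 9).
Summing C(13,j)(1/3)^j(2/3)^{13−j} for j = 9,…,13 gives 521/59049.

521/59049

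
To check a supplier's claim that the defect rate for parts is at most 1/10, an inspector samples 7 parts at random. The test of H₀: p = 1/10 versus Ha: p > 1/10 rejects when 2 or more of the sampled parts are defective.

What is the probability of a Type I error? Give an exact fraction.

93559/625000

Under H₀, Y ~ Binomial(7, 1/10); the Type I error rate is P(Y ≥ 2).
Via the complement, α = 1 − Σ_{j=0}^{1} C(7,j)(1/10)^j(9/10)^{7-j} = 93559/625000.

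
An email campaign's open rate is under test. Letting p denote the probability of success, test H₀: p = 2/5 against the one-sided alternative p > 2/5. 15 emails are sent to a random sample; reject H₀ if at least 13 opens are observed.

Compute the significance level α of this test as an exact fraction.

8511488/30517578125

The Type I error probability is α = P(Y ≥ 13) computed under H₀, where Y ~ Binomial(15, 2/5).
P(Y ≥ 13) = Σ_{j=13}^{15} C(15,j)·(2/5)^j·(3/5)^{15-j} = 8511488/30517578125.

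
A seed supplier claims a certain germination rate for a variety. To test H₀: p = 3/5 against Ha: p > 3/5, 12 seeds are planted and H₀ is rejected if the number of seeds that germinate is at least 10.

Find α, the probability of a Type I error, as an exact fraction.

4074381/48828125

The Type I error probability is α = P(X ≥ 10) computed under H₀, where X ~ Binomial(12, 3/5).
Summing C(12,j)(3/5)^j(2/5)^{12−j} for j = 10,…,12 gives 4074381/48828125.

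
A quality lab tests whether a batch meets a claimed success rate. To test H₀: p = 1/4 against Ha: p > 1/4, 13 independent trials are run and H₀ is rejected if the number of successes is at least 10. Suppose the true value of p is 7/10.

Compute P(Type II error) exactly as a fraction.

β = P(fail to reject H₀ | Ha true) = P(K ≤ 9 | p = 7/10), K ~ Binomial(13, 7/10).
Summing C(13,j)·(7/10)^j·(3/10)^{13-j} for j = 0..9 gives 579394354239/1000000000000.

579394354239/1000000000000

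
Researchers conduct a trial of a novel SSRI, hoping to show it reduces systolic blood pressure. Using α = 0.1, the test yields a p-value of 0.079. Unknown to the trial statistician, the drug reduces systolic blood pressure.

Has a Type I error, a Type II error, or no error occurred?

The conventional null hypothesis is that the drug has no effect on systolic blood pressure.
Since p = 0.079 < α = 0.1, H₀ is rejected.
H₀ is false (actually the drug reduces systolic blood pressure).
The decision matches the true state — no error.

No error (correct decision).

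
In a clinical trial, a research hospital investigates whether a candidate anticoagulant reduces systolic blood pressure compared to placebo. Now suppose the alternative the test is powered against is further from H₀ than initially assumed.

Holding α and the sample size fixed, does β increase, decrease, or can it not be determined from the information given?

It decreases.

The further the true parameter sits from the null value, the more of the Ha sampling distribution falls in the rejection region.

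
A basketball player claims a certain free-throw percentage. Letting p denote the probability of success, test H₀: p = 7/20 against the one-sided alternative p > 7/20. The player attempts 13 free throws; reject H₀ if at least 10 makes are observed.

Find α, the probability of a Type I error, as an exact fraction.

5149806264519/2048000000000000

The Type I error probability is α = P(X ≥ 10) computed under H₀, where X ~ Binomial(13, 7/20).
Adding the binomial terms for j = 10 through 13 with p = 7/20 yields 5149806264519/2048000000000000.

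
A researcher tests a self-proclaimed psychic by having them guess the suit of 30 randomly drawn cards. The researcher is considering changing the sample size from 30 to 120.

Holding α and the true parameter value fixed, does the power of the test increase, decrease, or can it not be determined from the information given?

It increases.

Increasing n separates the H₀ and Ha sampling distributions, so under Ha fewer outcomes land in the acceptance region.
Since power = 1 − β and β decreases, power increases.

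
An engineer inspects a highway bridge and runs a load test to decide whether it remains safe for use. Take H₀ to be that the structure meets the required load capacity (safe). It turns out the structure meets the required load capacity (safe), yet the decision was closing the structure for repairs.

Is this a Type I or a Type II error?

'Closing the structure for repairs' corresponds to rejecting H₀.
H₀ was rejected but H₀ is true — a Type I error (false positive).

Type I error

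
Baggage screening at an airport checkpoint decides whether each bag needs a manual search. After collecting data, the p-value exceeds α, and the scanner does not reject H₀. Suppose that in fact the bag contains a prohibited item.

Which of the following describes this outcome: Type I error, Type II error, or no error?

The conventional null hypothesis here is that the bag contains no prohibited items.
H₀ was not rejected, but H₀ is actually false.
Failing to reject a false null hypothesis is a Type II error (false negative).

Type II error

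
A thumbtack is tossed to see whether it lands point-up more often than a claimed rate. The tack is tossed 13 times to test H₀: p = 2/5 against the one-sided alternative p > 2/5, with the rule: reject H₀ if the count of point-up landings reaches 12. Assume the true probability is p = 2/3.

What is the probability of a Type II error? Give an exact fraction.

510961/531441

β = P(fail to reject H₀ | Ha true) = P(S ≤ 11 | p = 2/3), S ~ Binomial(13, 2/3).
Equivalently, β = 1 − P(S ≥ 12) = 510961/531441.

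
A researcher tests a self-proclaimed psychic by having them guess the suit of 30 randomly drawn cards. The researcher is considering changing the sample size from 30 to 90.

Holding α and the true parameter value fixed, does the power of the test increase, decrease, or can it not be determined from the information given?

Increasing n separates the H₀ and Ha sampling distributions, so under Ha fewer outcomes land in the acceptance region.
Since power = 1 − β and β decreases, power increases.

It increases.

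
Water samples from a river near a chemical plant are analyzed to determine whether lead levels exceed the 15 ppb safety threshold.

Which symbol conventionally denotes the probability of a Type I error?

P(Type I error) = P(reject H₀ | H₀ true) = α, the significance level.

α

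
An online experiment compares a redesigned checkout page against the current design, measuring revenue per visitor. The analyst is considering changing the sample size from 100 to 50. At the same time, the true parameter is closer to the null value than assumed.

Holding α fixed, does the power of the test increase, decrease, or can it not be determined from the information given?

It decreases.

With less data the test statistic is noisier; under Ha, more outcomes land inside the acceptance region. When the true parameter is near the null value, the test has a harder time distinguishing Ha from H₀. Both changes push β in the same direction.
Since power = 1 − β and β increases, power decreases.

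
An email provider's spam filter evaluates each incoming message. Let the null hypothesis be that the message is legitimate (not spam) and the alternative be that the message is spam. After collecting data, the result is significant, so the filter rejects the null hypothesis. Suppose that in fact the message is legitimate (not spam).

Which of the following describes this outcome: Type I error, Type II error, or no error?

Type I error

H₀ was rejected, but H₀ is actually true.
Rejecting a true null hypothesis is a Type I error (false positive).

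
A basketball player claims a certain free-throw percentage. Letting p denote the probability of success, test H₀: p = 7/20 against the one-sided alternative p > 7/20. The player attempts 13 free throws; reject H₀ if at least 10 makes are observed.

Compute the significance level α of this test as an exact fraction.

5149806264519/2048000000000000

The Type I error probability is α = P(S ≥ 10) computed under H₀, where S ~ Binomial(13, 7/20).
Summing C(13,j)(7/20)^j(13/20)^{13−j} for j = 10,…,13 gives 5149806264519/2048000000000000.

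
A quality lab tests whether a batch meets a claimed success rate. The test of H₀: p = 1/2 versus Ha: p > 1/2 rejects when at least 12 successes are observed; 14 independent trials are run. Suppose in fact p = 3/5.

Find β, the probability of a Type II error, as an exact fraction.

5860647088/6103515625

β = P(fail to reject H₀ | Ha true) = P(Y ≤ 11 | p = 3/5), Y ~ Binomial(14, 3/5).
Adding the binomial probabilities P(Y=0)+…+P(Y=11) at p = 3/5 gives 5860647088/6103515625.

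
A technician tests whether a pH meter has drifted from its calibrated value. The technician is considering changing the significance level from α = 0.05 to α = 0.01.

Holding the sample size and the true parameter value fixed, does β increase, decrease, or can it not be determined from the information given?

Tightening α shrinks the rejection region. When Ha holds, fewer sample outcomes clear the stricter threshold, so more fall in the acceptance region.

It increases.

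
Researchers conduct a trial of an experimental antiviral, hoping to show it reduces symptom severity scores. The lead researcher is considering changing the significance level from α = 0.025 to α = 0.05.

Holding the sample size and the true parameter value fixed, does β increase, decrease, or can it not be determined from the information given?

With a larger α the critical value moves toward the center, so more of the Ha sampling distribution lies in the rejection region.

It decreases.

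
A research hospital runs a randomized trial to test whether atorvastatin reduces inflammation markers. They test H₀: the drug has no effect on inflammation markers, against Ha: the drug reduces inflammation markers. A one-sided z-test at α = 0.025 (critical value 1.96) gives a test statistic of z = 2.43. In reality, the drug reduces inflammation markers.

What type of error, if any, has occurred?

Since z = 2.43 > z* = 1.96, H₀ is rejected.
H₀ is false (actually the drug reduces inflammation markers).
The decision matches the true state — no error.

No error — this is a correct decision.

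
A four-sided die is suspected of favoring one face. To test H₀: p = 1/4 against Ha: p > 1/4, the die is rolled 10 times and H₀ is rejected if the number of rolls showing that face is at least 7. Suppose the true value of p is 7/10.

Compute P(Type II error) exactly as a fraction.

A Type II error is failing to reject when Ha holds: with p = 7/10, β = P(X ≤ 6).
Summing C(10,j)·(7/10)^j·(3/10)^{10-j} for j = 0..6 gives 218993301/625000000.

218993301/625000000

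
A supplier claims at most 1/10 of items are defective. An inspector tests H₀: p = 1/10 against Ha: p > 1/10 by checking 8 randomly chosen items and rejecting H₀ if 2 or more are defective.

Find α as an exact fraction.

18689527/100000000

α = P(reject H₀ | H₀ true) = P(Y ≥ 2 | p = 1/10), Y ~ Binomial(8, 1/10).
α = 1 − P(Y ≤ 1) = 1 − 81310473/100000000 = 18689527/100000000.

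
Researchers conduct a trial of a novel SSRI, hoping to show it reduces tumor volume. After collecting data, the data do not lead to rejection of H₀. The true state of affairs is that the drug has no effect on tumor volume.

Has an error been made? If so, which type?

The conventional null hypothesis here is that the drug has no effect on tumor volume.
The test retained a true H₀ — the decision matches the true state.

No error — this is a correct decision.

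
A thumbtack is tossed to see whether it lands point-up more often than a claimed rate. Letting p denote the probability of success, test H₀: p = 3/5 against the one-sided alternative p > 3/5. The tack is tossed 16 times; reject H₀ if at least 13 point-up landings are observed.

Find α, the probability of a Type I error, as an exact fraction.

1988120781/30517578125

α = P(reject H₀ | H₀ true) = P(X ≥ 13 | p = 3/5), with X ~ Binomial(16, 3/5).
Adding the binomial terms for j = 13 through 16 with p = 3/5 yields 1988120781/30517578125.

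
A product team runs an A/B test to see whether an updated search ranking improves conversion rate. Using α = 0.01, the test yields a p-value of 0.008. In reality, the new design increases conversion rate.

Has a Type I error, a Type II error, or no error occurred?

The conventional null hypothesis is that the new design has no effect on conversion rate.
Since p = 0.008 < α = 0.01, H₀ is rejected.
H₀ is false (actually the new design increases conversion rate).
The decision matches the true state — no error.

No error (correct decision).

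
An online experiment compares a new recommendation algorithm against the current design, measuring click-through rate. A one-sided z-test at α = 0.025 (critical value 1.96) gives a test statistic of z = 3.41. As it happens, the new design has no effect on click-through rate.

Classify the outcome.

Type I error

The conventional null hypothesis is that the new design has no effect on click-through rate.
Since z = 3.41 > z* = 1.96, H₀ is rejected.
H₀ is true (actually the new design has no effect on click-through rate).
Rejecting a true H₀ is a Type I error.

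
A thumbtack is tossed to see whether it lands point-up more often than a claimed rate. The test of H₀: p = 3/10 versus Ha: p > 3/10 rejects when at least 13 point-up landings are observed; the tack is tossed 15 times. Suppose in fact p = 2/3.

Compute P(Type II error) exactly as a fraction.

A Type II error is failing to reject when Ha holds: with p = 2/3, β = P(K ≤ 12).
Equivalently, β = 1 − P(K ≥ 13) = 13210219/14348907.

13210219/14348907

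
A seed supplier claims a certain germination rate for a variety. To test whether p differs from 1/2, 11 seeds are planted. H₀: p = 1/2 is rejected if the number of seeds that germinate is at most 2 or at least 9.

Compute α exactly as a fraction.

67/1024

α = P(Y ≤ 2 or Y ≥ 9 | p = 1/2), Y ~ Binomial(11, 1/2).
Each tail has probability (1 + 11 + 55)/2048; doubling gives α = 134/2048 = 67/1024.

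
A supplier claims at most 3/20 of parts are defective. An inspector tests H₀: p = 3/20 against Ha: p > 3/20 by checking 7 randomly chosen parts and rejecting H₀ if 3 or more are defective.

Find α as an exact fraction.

The significance level is the probability, assuming p = 3/20, of seeing 3 or more defectives in 7 draws.
Via the complement, α = 1 − Σ_{j=0}^{2} C(7,j)(3/20)^j(17/20)^{7-j} = 18883881/256000000.

18883881/256000000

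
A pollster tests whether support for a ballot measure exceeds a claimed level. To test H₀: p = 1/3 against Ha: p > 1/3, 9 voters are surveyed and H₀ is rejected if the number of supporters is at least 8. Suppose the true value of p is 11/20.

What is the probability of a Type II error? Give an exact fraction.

A Type II error is failing to reject when Ha holds: with p = 11/20, β = P(K ≤ 7).
Adding the binomial probabilities P(K=0)+…+P(K=7) at p = 11/20 gives 123069745737/128000000000.

123069745737/128000000000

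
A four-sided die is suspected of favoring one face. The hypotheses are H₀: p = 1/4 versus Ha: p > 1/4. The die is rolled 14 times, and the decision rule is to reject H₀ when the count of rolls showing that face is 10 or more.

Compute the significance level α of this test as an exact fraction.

Under H₀, Y ~ Binomial(14, 1/4), and α = P(Y ≥ 10).
Summing C(14,j)(1/4)^j(3/4)^{14−j} for j = 10,…,14 gives 91771/268435456.

91771/268435456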